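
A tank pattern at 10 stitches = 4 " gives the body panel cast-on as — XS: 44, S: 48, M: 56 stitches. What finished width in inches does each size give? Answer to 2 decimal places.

XS 17.60 inches; S 19.20 inches; M 22.40 inches.

10/4 = 2.5 sts per in.
XS: 44 / 2.5 = 17.600 → 17.60 in.
S: 48 / 2.5 = 19.200 → 19.20 in.
M: 56 / 2.5 = 22.400 → 22.40 in.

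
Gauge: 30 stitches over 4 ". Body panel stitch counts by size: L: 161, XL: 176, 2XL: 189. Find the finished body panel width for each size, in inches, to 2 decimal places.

L 21.47 inches; XL 23.47 inches; 2XL 25.20 inches.

30/4 = 7.5 sts per in.
L: 161 / 7.5 = 21.467 → 21.47 in.
XL: 176 / 7.5 = 23.467 → 23.47 in.
2XL: 189 / 7.5 = 25.200 → 25.20 in.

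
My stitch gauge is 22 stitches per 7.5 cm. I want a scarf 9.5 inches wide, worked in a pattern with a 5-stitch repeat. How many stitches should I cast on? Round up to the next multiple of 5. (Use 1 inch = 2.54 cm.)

CO 75 sts.

9.5 in = 9.5 × 2.54 = 24.13 cm.
22 / 7.5 = 2.933 sts/cm.
24.13 × 2.933 = 70.78 sts.
→ 75.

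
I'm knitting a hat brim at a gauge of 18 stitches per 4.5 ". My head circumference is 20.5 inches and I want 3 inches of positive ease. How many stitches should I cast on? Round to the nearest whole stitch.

CO 94 sts.

Finished = 20.5 + 3 = 23.5 in.
18 / 4.5 = 4 sts per inch.
23.50 × 4 = 94.00 sts.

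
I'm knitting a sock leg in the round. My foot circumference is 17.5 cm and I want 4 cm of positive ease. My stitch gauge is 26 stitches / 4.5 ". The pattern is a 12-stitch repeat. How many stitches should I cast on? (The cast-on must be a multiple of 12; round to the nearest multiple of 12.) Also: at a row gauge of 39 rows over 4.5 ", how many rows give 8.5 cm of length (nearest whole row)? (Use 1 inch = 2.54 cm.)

Cast on 48 stitches; work 29 rows.

Finished = 17.5 + 4 = 21.5 cm.
21.5 cm × 1/2.54 = 8.46 inches.
26/4.5 = 5.778 sts per in; 8.46 × 5.778 = 48.91 sts.
Nearest multiple of 12 → 48.
8.5 cm = 3.35 inches; × 8.667 = 29.00 → 29 rows.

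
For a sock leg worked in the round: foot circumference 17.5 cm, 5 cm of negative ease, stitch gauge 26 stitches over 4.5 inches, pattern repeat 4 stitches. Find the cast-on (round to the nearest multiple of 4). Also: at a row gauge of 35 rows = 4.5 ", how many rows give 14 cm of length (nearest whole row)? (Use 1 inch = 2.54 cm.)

Finished = 17.5 − 5 = 12.5 cm.
12.5 cm × 1/2.54 = 4.92 inches.
26/4.5 = 5.778 sts per in; 4.92 × 5.778 = 28.43 sts.
Nearest multiple of 4 → 28.
14 cm = 5.51 inches; × 7.778 = 42.87 → 43 rows.

Cast on 28 stitches; work 43 rows.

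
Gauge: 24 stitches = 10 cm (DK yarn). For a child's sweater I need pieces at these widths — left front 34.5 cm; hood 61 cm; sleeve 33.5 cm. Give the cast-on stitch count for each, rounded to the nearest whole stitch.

Rate = 24/10 = 2.4 sts per cm.
left front: 34.5 × 2.4 = 82.80 → 83.
hood: 61 × 2.4 = 146.40 → 146.
sleeve: 33.5 × 2.4 = 80.40 → 80.

left front 83; hood 146; sleeve 80.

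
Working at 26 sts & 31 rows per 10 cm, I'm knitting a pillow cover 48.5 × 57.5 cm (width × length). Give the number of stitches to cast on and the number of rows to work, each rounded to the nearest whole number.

Stitch gauge = 26/10 = 2.6 sts/cm; 48.5 × 2.6 = 126.10 → 126 sts.
Row gauge = 31/10 = 3.1 rows/cm; 57.5 × 3.1 = 178.25 → 178 rows.

Cast on 126 stitches and work 178 rows.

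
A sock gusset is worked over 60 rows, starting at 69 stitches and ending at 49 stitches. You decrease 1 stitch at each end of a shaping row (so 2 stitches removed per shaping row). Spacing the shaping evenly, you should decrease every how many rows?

Stitches to remove: |49 − 69| = 20.
Shaping rows needed: 20 / 2 = 10.
60 rows / 10 = every 6 rows.

Decrease every 6th row.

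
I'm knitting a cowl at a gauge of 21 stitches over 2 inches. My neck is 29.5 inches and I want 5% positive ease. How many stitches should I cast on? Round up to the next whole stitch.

Finished = 29.5 × 1.05 = 30.98 in.
21 / 2 = 10.5 sts per inch.
30.98 × 10.5 = 325.24 sts.
→ 326 sts.

Cast on 326 stitches.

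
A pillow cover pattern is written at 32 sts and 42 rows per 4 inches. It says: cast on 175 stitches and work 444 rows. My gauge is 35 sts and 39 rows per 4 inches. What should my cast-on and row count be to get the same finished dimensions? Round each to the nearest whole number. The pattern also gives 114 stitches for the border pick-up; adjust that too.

Cast on 191 stitches; work 412 rows; border pick-up 125 stitches.

Stitches: 175 × 35/32 = 191.41 → 191.
Rows: 444 × 39/42 = 412.29 → 412.
border pick-up: 114 × 35/32 = 124.69 → 125.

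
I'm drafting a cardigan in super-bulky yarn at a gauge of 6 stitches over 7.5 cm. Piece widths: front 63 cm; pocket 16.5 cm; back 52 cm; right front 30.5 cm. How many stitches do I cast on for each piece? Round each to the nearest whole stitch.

Rate = 6/7.5 = 0.8 sts per cm.
front: 63 × 0.8 = 50.40 → 50.
pocket: 16.5 × 0.8 = 13.20 → 13.
back: 52 × 0.8 = 41.60 → 42.
right front: 30.5 × 0.8 = 24.40 → 24.

front 50; pocket 13; back 42; right front 24.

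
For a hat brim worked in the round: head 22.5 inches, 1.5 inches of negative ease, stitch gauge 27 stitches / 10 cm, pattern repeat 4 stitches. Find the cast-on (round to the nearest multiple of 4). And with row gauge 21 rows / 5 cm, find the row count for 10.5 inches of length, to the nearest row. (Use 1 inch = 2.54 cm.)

Cast on 144 stitches; work 112 rows.

Finished = 22.5 − 1.5 = 21 inches.
21 inches × 2.54 = 53.34 cm.
27/10 = 2.7 sts per cm; 53.34 × 2.7 = 144.02 sts.
Nearest multiple of 4 → 144.
10.5 inches = 26.67 cm; × 4.2 = 112.01 → 112 rows.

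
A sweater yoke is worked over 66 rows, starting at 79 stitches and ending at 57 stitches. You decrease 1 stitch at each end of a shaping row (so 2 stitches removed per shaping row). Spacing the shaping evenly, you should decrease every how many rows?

Decrease every 6th row.

Stitches to remove: |57 − 79| = 22.
Shaping rows needed: 22 / 2 = 11.
66 rows / 11 = every 6 rows.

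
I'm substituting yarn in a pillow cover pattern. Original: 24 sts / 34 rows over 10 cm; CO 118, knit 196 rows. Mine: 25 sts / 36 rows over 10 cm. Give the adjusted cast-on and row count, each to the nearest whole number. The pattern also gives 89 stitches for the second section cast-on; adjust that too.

Cast on 123 stitches; work 208 rows; second section cast-on 93 stitches.

Stitches: 118 × 25/24 = 122.92 → 123.
Rows: 196 × 36/34 = 207.53 → 208.
second section cast-on: 89 × 25/24 = 92.71 → 93.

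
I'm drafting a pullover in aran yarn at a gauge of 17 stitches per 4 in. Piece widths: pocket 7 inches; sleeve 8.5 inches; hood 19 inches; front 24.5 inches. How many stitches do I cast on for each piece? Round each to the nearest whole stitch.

Rate = 17/4 = 4.25 sts per in.
pocket: 7 × 4.25 = 29.75 → 30.
sleeve: 8.5 × 4.25 = 36.12 → 36.
hood: 19 × 4.25 = 80.75 → 81.
front: 24.5 × 4.25 = 104.12 → 104.

pocket 30; sleeve 36; hood 81; front 104.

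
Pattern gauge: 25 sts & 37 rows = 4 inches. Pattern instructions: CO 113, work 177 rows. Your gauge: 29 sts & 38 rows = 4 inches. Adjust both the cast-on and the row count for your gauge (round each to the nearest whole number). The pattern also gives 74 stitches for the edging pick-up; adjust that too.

Stitches: 113 × 29/25 = 131.08 → 131.
Rows: 177 × 38/37 = 181.78 → 182.
edging pick-up: 74 × 29/25 = 85.84 → 86.

Cast on 131 stitches; work 182 rows; edging pick-up 86 stitches.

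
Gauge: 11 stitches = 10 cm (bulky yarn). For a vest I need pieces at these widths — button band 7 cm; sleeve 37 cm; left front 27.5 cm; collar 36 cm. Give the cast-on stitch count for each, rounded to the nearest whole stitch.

button band 8; sleeve 41; left front 30; collar 40.

Rate = 11/10 = 1.1 sts per cm.
button band: 7 × 1.1 = 7.70 → 8.
sleeve: 37 × 1.1 = 40.70 → 41.
left front: 27.5 × 1.1 = 30.25 → 30.
collar: 36 × 1.1 = 39.60 → 40.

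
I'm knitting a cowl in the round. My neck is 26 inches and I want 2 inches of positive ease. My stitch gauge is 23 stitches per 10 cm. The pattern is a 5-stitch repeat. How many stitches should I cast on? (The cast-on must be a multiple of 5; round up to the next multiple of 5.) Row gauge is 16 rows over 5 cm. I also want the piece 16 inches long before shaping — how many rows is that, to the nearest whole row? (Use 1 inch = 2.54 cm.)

Cast on 165 stitches; work 130 rows.

Finished = 26 + 2 = 28 inches.
28 inches × 2.54 = 71.12 cm.
23/10 = 2.3 sts per cm; 71.12 × 2.3 = 163.58 sts.
Next multiple of 5 → 165.
16 inches = 40.64 cm; × 3.2 = 130.05 → 130 rows.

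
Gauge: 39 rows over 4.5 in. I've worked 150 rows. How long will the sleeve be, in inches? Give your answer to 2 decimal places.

39 rows / 4.5 inch = 8.667 rows per inch.
150 / 8.667 = 17.308 inches.

17.31 inches.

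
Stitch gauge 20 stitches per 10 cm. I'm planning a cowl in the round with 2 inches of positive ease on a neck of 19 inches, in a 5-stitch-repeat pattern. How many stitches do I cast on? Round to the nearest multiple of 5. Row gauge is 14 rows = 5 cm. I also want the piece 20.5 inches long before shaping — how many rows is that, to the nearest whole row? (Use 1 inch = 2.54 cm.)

Cast on 105 stitches; work 146 rows.

Finished = 19 + 2 = 21 inches.
21 inches × 2.54 = 53.34 cm.
20/10 = 2 sts per cm; 53.34 × 2 = 106.68 sts.
Nearest multiple of 5 → 105.
20.5 inches = 52.07 cm; × 2.8 = 145.80 → 146 rows.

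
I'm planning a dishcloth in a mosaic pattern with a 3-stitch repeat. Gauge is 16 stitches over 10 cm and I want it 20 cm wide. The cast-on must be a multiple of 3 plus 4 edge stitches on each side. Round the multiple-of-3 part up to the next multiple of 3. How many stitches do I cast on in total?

32 stitches.

16 / 10 = 1.6 sts per cm.
20 × 1.6 = 32.00 sts.
Less 8 edge sts → 24.00 for the repeat.
Next multiple of 3: 24.
Add back 8 edge sts → 32.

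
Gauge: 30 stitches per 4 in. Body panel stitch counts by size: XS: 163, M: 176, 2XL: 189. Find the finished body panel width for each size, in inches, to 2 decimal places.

XS 21.73 inches; M 23.47 inches; 2XL 25.20 inches.

30/4 = 7.5 sts per in.
XS: 163 / 7.5 = 21.733 → 21.73 in.
M: 176 / 7.5 = 23.467 → 23.47 in.
2XL: 189 / 7.5 = 25.200 → 25.20 in.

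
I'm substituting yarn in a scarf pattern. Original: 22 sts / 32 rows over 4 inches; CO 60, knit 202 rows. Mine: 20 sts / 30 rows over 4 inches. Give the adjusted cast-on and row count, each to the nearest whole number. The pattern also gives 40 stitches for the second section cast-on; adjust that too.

Cast on 55 stitches; work 189 rows; second section cast-on 36 stitches.

Stitches: 60 × 20/22 = 54.55 → 55.
Rows: 202 × 30/32 = 189.38 → 189.
second section cast-on: 40 × 20/22 = 36.36 → 36.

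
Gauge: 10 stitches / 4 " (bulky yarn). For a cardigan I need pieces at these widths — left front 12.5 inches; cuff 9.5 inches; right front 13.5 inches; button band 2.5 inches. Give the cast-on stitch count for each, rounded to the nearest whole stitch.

Rate = 10/4 = 2.5 sts per in.
left front: 12.5 × 2.5 = 31.25 → 31.
cuff: 9.5 × 2.5 = 23.75 → 24.
right front: 13.5 × 2.5 = 33.75 → 34.
button band: 2.5 × 2.5 = 6.25 → 6.

left front 31; cuff 24; right front 34; button band 6.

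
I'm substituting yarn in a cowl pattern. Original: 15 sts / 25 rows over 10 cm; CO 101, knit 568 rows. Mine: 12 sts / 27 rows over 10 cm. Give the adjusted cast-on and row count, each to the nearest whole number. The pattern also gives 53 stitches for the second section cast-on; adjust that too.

Stitches: 101 × 12/15 = 80.80 → 81.
Rows: 568 × 27/25 = 613.44 → 613.
second section cast-on: 53 × 12/15 = 42.40 → 42.

Cast on 81 stitches; work 613 rows; second section cast-on 42 stitches.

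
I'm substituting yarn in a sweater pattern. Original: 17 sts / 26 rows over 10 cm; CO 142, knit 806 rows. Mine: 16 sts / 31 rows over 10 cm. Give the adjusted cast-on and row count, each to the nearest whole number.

Stitches: 142 × 16/17 = 133.65 → 134.
Rows: 806 × 31/26 = 961.00 → 961.

Cast on 134 stitches; work 961 rows.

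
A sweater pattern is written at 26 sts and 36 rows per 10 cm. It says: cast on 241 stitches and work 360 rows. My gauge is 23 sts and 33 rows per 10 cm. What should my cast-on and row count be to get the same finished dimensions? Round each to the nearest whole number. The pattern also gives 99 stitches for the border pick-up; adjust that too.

Stitches: 241 × 23/26 = 213.19 → 213.
Rows: 360 × 33/36 = 330.00 → 330.
border pick-up: 99 × 23/26 = 87.58 → 88.

Cast on 213 stitches; work 330 rows; border pick-up 88 stitches.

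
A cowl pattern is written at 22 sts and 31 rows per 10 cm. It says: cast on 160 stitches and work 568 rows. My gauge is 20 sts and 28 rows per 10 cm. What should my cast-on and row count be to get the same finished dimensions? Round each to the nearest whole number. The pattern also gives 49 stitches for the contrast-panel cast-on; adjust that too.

Cast on 145 stitches; work 513 rows; contrast-panel cast-on 45 stitches.

Stitches: 160 × 20/22 = 145.45 → 145.
Rows: 568 × 28/31 = 513.03 → 513.
contrast-panel cast-on: 49 × 20/22 = 44.55 → 45.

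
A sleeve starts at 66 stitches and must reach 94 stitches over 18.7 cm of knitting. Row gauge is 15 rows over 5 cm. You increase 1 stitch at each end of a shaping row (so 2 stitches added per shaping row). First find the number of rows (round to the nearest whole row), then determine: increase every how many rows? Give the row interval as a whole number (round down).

Increase every 4th row.

Rows = 18.7 × 3 = 56.1 → 56 rows.
Stitches to add: 28 → 14 shaping rows (at 2 st each).
56 / 14 = 4.00 → every 4 rows.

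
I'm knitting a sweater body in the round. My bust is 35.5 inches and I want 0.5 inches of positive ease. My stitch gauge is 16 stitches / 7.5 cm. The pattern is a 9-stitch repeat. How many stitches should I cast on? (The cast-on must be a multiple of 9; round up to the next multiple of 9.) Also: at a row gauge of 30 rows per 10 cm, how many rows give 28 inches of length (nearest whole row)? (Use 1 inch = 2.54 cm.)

Cast on 198 stitches; work 213 rows.

Finished = 35.5 + 0.5 = 36 inches.
36 inches × 2.54 = 91.44 cm.
16/7.5 = 2.133 sts per cm; 91.44 × 2.133 = 195.07 sts.
Next multiple of 9 → 198.
28 inches = 71.12 cm; × 3 = 213.36 → 213 rows.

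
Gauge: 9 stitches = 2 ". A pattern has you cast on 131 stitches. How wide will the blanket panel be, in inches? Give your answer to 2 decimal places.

29.11 inches.

9 stitches / 2 inch = 4.5 stitches per inch.
131 / 4.5 = 29.111 inches.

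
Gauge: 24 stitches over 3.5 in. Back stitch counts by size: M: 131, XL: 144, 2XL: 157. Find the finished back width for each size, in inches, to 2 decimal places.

24/3.5 = 6.857 sts per in.
M: 131 / 6.857 = 19.104 → 19.10 in.
XL: 144 / 6.857 = 21.000 → 21.00 in.
2XL: 157 / 6.857 = 22.896 → 22.90 in.

M 19.10 inches; XL 21.00 inches; 2XL 22.90 inches.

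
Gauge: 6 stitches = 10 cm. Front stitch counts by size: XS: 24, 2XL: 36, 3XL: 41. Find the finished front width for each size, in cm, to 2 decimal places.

6/10 = 0.6 sts per cm.
XS: 24 / 0.6 = 40.000 → 40.00 cm.
2XL: 36 / 0.6 = 60.000 → 60.00 cm.
3XL: 41 / 0.6 = 68.333 → 68.33 cm.

XS 40.00 cm; 2XL 60.00 cm; 3XL 68.33 cm.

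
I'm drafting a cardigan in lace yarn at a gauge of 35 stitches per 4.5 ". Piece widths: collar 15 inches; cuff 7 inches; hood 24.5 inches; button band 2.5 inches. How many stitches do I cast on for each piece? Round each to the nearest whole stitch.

Rate = 35/4.5 = 7.778 sts per in.
collar: 15 × 7.778 = 116.67 → 117.
cuff: 7 × 7.778 = 54.44 → 54.
hood: 24.5 × 7.778 = 190.56 → 191.
button band: 2.5 × 7.778 = 19.44 → 19.

collar 117; cuff 54; hood 191; button band 19.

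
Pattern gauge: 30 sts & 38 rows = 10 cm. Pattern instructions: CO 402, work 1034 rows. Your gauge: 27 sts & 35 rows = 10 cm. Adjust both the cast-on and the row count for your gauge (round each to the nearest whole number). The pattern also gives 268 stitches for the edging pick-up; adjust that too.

Stitches: 402 × 27/30 = 361.80 → 362.
Rows: 1034 × 35/38 = 952.37 → 952.
edging pick-up: 268 × 27/30 = 241.20 → 241.

Cast on 362 stitches; work 952 rows; edging pick-up 241 stitches.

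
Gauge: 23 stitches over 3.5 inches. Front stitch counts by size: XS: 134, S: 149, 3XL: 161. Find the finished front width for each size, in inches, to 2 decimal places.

23/3.5 = 6.571 sts per in.
XS: 134 / 6.571 = 20.391 → 20.39 in.
S: 149 / 6.571 = 22.674 → 22.67 in.
3XL: 161 / 6.571 = 24.500 → 24.50 in.

XS 20.39 inches; S 22.67 inches; 3XL 24.50 inches.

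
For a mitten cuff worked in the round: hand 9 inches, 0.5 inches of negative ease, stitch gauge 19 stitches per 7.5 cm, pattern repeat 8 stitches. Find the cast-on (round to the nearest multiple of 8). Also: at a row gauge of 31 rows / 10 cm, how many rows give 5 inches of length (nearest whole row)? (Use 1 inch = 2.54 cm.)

Finished = 9 − 0.5 = 8.5 inches.
8.5 inches × 2.54 = 21.59 cm.
19/7.5 = 2.533 sts per cm; 21.59 × 2.533 = 54.69 sts.
Nearest multiple of 8 → 56.
5 inches = 12.70 cm; × 3.1 = 39.37 → 39 rows.

Cast on 56 stitches; work 39 rows.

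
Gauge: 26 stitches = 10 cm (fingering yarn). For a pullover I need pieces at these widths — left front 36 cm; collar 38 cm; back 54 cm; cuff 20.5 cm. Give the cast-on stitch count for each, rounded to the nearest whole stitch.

left front 94; collar 99; back 140; cuff 53.

Rate = 26/10 = 2.6 sts per cm.
left front: 36 × 2.6 = 93.60 → 94.
collar: 38 × 2.6 = 98.80 → 99.
back: 54 × 2.6 = 140.40 → 140.
cuff: 20.5 × 2.6 = 53.30 → 53.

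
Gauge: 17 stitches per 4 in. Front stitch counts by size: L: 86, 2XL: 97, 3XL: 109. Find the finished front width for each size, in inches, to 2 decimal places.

17/4 = 4.25 sts per in.
L: 86 / 4.25 = 20.235 → 20.24 in.
2XL: 97 / 4.25 = 22.824 → 22.82 in.
3XL: 109 / 4.25 = 25.647 → 25.65 in.

L 20.24 inches; 2XL 22.82 inches; 3XL 25.65 inches.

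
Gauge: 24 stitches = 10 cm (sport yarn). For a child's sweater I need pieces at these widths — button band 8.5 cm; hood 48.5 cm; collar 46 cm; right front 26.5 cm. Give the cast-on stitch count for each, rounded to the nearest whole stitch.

Rate = 24/10 = 2.4 sts per cm.
button band: 8.5 × 2.4 = 20.40 → 20.
hood: 48.5 × 2.4 = 116.40 → 116.
collar: 46 × 2.4 = 110.40 → 110.
right front: 26.5 × 2.4 = 63.60 → 64.

button band 20; hood 116; collar 110; right front 64.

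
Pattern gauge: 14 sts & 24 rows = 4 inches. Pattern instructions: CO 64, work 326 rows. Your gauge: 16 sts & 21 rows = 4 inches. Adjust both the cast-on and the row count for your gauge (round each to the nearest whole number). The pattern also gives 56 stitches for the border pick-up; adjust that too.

Stitches: 64 × 16/14 = 73.14 → 73.
Rows: 326 × 21/24 = 285.25 → 285.
border pick-up: 56 × 16/14 = 64.00 → 64.

Cast on 73 stitches; work 285 rows; border pick-up 64 stitches.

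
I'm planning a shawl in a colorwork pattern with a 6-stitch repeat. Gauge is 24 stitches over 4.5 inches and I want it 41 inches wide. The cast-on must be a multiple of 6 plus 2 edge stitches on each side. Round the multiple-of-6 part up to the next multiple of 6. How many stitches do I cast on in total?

CO 220 sts.

24 / 4.5 = 5.333 sts per inch.
41 × 5.333 = 218.67 sts.
Less 4 edge sts → 214.67 for the repeat.
Next multiple of 6: 216.
Add back 4 edge sts → 220.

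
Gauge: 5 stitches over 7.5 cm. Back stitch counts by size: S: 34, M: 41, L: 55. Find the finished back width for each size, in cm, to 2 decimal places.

S 51.00 cm; M 61.50 cm; L 82.50 cm.

5/7.5 = 0.667 sts per cm.
S: 34 / 0.667 = 51.000 → 51.00 cm.
M: 41 / 0.667 = 61.500 → 61.50 cm.
L: 55 / 0.667 = 82.500 → 82.50 cm.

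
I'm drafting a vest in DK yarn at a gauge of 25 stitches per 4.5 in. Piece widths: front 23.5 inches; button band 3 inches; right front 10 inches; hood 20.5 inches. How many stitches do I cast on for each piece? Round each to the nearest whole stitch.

Rate = 25/4.5 = 5.556 sts per in.
front: 23.5 × 5.556 = 130.56 → 131.
button band: 3 × 5.556 = 16.67 → 17.
right front: 10 × 5.556 = 55.56 → 56.
hood: 20.5 × 5.556 = 113.89 → 114.

front 131; button band 17; right front 56; hood 114.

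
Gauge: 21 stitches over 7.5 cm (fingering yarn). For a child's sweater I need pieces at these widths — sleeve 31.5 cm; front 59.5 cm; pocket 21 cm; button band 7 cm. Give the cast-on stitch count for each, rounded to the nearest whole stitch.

Rate = 21/7.5 = 2.8 sts per cm.
sleeve: 31.5 × 2.8 = 88.20 → 88.
front: 59.5 × 2.8 = 166.60 → 167.
pocket: 21 × 2.8 = 58.80 → 59.
button band: 7 × 2.8 = 19.60 → 20.

sleeve 88; front 167; pocket 59; button band 20.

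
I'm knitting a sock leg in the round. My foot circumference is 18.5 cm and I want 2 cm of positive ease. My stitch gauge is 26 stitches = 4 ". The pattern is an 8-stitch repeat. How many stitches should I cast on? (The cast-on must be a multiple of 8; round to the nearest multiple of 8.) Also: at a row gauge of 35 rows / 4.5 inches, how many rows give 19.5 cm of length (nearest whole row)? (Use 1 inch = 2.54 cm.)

Finished = 18.5 + 2 = 20.5 cm.
20.5 cm × 1/2.54 = 8.07 inches.
26/4 = 6.5 sts per in; 8.07 × 6.5 = 52.46 sts.
Nearest multiple of 8 → 56.
19.5 cm = 7.68 inches; × 7.778 = 59.71 → 60 rows.

Cast on 56 stitches; work 60 rows.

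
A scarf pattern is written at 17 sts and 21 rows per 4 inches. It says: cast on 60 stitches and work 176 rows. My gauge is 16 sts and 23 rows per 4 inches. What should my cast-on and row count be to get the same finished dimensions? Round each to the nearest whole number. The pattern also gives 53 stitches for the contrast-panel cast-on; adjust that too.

Stitches: 60 × 16/17 = 56.47 → 56.
Rows: 176 × 23/21 = 192.76 → 193.
contrast-panel cast-on: 53 × 16/17 = 49.88 → 50.

Cast on 56 stitches; work 193 rows; contrast-panel cast-on 50 stitches.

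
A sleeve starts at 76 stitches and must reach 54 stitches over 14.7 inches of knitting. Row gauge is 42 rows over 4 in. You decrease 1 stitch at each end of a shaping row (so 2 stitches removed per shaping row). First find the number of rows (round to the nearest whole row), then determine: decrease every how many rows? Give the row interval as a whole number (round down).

Rows = 14.7 × 10.5 = 154.3 → 154 rows.
Stitches to remove: 22 → 11 shaping rows (at 2 st each).
154 / 11 = 14.00 → every 14 rows.

Decrease every 14th row.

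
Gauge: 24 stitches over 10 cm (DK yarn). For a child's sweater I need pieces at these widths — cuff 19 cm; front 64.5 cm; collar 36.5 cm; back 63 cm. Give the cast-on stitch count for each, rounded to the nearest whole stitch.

Rate = 24/10 = 2.4 sts per cm.
cuff: 19 × 2.4 = 45.60 → 46.
front: 64.5 × 2.4 = 154.80 → 155.
collar: 36.5 × 2.4 = 87.60 → 88.
back: 63 × 2.4 = 151.20 → 151.

cuff 46; front 155; collar 88; back 151.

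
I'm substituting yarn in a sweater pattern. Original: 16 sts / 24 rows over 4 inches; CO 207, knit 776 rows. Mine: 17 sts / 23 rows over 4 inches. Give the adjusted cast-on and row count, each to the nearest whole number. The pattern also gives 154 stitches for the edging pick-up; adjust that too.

Stitches: 207 × 17/16 = 219.94 → 220.
Rows: 776 × 23/24 = 743.67 → 744.
edging pick-up: 154 × 17/16 = 163.62 → 164.

Cast on 220 stitches; work 744 rows; edging pick-up 164 stitches.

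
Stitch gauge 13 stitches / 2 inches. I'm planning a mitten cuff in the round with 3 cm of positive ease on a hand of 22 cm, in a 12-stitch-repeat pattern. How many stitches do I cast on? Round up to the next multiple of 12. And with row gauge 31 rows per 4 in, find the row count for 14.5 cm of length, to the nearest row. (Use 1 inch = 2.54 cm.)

Cast on 72 stitches; work 44 rows.

Finished = 22 + 3 = 25 cm.
25 cm × 1/2.54 = 9.84 inches.
13/2 = 6.5 sts per in; 9.84 × 6.5 = 63.98 sts.
Next multiple of 12 → 72.
14.5 cm = 5.71 inches; × 7.75 = 44.24 → 44 rows.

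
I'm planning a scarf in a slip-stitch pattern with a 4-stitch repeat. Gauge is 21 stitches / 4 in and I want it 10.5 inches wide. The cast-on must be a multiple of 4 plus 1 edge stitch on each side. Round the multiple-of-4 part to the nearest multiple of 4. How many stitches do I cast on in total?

Cast on 54 stitches.

21 / 4 = 5.25 sts per inch.
10.5 × 5.25 = 55.12 sts.
Less 2 edge sts → 53.12 for the repeat.
Nearest multiple of 4: 52.
Add back 2 edge sts → 54.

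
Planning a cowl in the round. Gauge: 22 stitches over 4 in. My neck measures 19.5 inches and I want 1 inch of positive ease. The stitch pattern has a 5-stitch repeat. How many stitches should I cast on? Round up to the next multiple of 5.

Finished = 19.5 + 1 = 20.5 inches.
22 / 4 = 5.5 sts/in.
20.5 × 5.5 = 112.75 sts.
Next multiple of 5: 115.

CO 115 sts.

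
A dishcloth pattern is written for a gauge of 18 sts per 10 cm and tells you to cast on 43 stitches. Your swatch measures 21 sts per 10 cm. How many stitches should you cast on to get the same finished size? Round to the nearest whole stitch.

Scale factor = 21 / 18 = 1.167.
43 × 21 / 18 = 50.17 sts.
→ 50 sts.

50 stitches.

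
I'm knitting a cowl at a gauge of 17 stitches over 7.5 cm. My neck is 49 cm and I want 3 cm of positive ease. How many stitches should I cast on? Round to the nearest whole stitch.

Cast on 118 stitches.

Finished = 49 + 3 = 52 cm.
17 / 7.5 = 2.267 sts per cm.
52.00 × 2.267 = 117.87 sts.
→ 118 sts.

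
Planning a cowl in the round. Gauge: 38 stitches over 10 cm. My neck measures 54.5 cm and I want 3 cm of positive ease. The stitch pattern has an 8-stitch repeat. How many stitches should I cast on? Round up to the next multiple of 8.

CO 224 sts.

Finished = 54.5 + 3 = 57.5 cm.
38 / 10 = 3.8 sts/cm.
57.5 × 3.8 = 218.50 sts.
Next multiple of 8: 224.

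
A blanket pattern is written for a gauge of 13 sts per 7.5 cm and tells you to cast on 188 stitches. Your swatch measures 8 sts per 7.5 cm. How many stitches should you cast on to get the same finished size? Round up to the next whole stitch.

Cast on 116 stitches.

Scale factor = 8 / 13 = 0.615.
188 × 8 / 13 = 115.69 sts.
→ 116 sts.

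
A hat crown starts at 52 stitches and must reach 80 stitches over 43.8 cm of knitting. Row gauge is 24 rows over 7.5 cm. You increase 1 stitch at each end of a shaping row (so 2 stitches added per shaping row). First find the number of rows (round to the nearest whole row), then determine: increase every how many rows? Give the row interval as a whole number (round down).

Rows = 43.8 × 3.2 = 140.2 → 140 rows.
Stitches to add: 28 → 14 shaping rows (at 2 st each).
140 / 14 = 10.00 → every 10 rows.

Increase every 10th row.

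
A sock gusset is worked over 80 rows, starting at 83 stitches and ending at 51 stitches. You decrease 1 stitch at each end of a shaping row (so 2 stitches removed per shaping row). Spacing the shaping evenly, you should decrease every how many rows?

Decrease every 5th row.

Stitches to remove: |51 − 83| = 32.
Shaping rows needed: 32 / 2 = 16.
80 rows / 16 = every 5 rows.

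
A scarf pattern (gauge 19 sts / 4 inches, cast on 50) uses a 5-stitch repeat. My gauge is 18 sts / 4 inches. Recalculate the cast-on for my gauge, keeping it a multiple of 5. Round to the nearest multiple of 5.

50 × 18 / 19 = 47.37.
Nearest multiple of 5: 45.

45 stitches.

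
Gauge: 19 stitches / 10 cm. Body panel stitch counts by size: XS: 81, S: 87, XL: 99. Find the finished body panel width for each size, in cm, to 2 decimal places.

19/10 = 1.9 sts per cm.
XS: 81 / 1.9 = 42.632 → 42.63 cm.
S: 87 / 1.9 = 45.789 → 45.79 cm.
XL: 99 / 1.9 = 52.105 → 52.11 cm.

XS 42.63 cm; S 45.79 cm; XL 52.11 cm.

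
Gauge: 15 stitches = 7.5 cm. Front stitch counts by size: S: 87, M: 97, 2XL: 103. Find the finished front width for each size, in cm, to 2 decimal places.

S 43.50 cm; M 48.50 cm; 2XL 51.50 cm.

15/7.5 = 2 sts per cm.
S: 87 / 2 = 43.500 → 43.50 cm.
M: 97 / 2 = 48.500 → 48.50 cm.
2XL: 103 / 2 = 51.500 → 51.50 cm.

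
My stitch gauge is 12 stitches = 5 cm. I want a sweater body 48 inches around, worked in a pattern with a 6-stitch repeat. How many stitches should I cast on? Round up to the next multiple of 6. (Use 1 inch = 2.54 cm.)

Cast on 294 stitches.

48 in = 48 × 2.54 = 121.92 cm.
12 / 5 = 2.4 sts/cm.
121.92 × 2.4 = 292.61 sts.
→ 294.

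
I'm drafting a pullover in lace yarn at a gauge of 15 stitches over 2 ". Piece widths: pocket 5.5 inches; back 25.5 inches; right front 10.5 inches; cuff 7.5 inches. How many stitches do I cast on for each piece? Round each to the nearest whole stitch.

Rate = 15/2 = 7.5 sts per in.
pocket: 5.5 × 7.5 = 41.25 → 41.
back: 25.5 × 7.5 = 191.25 → 191.
right front: 10.5 × 7.5 = 78.75 → 79.
cuff: 7.5 × 7.5 = 56.25 → 56.

pocket 41; back 191; right front 79; cuff 56.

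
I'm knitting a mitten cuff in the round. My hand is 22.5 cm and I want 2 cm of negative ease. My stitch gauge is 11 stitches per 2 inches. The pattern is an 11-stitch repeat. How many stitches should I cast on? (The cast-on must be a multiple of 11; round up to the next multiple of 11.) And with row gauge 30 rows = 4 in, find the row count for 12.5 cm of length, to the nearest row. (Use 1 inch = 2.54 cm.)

Finished = 22.5 − 2 = 20.5 cm.
20.5 cm × 1/2.54 = 8.07 inches.
11/2 = 5.5 sts per in; 8.07 × 5.5 = 44.39 sts.
Next multiple of 11 → 55.
12.5 cm = 4.92 inches; × 7.5 = 36.91 → 37 rows.

Cast on 55 stitches; work 37 rows.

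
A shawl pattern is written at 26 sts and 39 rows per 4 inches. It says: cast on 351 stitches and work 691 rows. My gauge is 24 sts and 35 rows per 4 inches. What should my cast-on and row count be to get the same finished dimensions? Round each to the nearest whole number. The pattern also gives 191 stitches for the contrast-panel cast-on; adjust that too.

Stitches: 351 × 24/26 = 324.00 → 324.
Rows: 691 × 35/39 = 620.13 → 620.
contrast-panel cast-on: 191 × 24/26 = 176.31 → 176.

Cast on 324 stitches; work 620 rows; contrast-panel cast-on 176 stitches.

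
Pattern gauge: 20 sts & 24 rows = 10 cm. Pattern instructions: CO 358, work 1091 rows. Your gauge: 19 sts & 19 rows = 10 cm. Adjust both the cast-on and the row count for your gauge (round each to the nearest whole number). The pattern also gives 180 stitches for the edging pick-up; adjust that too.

Stitches: 358 × 19/20 = 340.10 → 340.
Rows: 1091 × 19/24 = 863.71 → 864.
edging pick-up: 180 × 19/20 = 171.00 → 171.

Cast on 340 stitches; work 864 rows; edging pick-up 171 stitches.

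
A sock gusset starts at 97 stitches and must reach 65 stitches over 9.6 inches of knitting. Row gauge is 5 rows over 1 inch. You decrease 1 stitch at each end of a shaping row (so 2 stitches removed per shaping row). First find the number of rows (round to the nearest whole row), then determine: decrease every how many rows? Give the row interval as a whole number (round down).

Decrease every 3rd row.

Rows = 9.6 × 5 = 48.0 → 48 rows.
Stitches to remove: 32 → 16 shaping rows (at 2 st each).
48 / 16 = 3.00 → every 3 rows.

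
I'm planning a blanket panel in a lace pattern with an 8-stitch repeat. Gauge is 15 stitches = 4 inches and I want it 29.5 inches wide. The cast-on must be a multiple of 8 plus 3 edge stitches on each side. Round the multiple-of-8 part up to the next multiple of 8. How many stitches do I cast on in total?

15 / 4 = 3.75 sts per inch.
29.5 × 3.75 = 110.62 sts.
Less 6 edge sts → 104.62 for the repeat.
Next multiple of 8: 112.
Add back 6 edge sts → 118.

118 stitches.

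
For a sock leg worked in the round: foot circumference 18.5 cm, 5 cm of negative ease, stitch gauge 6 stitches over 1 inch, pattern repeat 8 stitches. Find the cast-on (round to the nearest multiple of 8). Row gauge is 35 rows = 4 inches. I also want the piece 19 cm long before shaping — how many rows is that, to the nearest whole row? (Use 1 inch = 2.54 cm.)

Finished = 18.5 − 5 = 13.5 cm.
13.5 cm × 1/2.54 = 5.31 inches.
6/1 = 6 sts per in; 5.31 × 6 = 31.89 sts.
Nearest multiple of 8 → 32.
19 cm = 7.48 inches; × 8.75 = 65.45 → 65 rows.

Cast on 32 stitches; work 65 rows.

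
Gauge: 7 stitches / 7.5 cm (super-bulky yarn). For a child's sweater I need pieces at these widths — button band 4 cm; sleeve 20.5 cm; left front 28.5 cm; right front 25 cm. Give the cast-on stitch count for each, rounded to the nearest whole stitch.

Rate = 7/7.5 = 0.933 sts per cm.
button band: 4 × 0.933 = 3.73 → 4.
sleeve: 20.5 × 0.933 = 19.13 → 19.
left front: 28.5 × 0.933 = 26.60 → 27.
right front: 25 × 0.933 = 23.33 → 23.

button band 4; sleeve 19; left front 27; right front 23.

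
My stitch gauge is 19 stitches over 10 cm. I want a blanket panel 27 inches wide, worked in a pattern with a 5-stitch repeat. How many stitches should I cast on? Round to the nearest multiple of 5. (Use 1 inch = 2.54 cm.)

130 stitches.

27 in = 27 × 2.54 = 68.58 cm.
19 / 10 = 1.9 sts/cm.
68.58 × 1.9 = 130.30 sts.
→ 130.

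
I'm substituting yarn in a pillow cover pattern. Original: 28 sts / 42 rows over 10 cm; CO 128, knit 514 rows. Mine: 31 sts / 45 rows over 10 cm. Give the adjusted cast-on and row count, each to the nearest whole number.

Stitches: 128 × 31/28 = 141.71 → 142.
Rows: 514 × 45/42 = 550.71 → 551.

Cast on 142 stitches; work 551 rows.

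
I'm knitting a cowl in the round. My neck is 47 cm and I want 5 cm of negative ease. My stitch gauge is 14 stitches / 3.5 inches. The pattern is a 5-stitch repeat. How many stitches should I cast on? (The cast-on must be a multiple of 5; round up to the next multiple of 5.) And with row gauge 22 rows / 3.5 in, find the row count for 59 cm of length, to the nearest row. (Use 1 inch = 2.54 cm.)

Finished = 47 − 5 = 42 cm.
42 cm × 1/2.54 = 16.54 inches.
14/3.5 = 4 sts per in; 16.54 × 4 = 66.14 sts.
Next multiple of 5 → 70.
59 cm = 23.23 inches; × 6.286 = 146.01 → 146 rows.

Cast on 70 stitches; work 146 rows.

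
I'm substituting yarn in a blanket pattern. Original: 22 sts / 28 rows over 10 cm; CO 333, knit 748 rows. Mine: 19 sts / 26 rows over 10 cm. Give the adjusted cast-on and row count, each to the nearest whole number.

Stitches: 333 × 19/22 = 287.59 → 288.
Rows: 748 × 26/28 = 694.57 → 695.

Cast on 288 stitches; work 695 rows.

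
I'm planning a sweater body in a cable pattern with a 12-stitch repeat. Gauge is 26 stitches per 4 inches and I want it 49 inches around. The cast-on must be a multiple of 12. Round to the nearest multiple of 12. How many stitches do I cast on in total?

26 / 4 = 6.5 sts per inch.
49 × 6.5 = 318.50 sts.
Nearest multiple of 12: 324.

Cast on 324 stitches.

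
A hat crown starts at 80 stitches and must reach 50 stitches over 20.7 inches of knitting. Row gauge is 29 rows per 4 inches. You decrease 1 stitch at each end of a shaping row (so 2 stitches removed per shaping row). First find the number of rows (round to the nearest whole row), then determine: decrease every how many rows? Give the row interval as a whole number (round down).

Decrease every 10th row.

Rows = 20.7 × 7.25 = 150.1 → 150 rows.
Stitches to remove: 30 → 15 shaping rows (at 2 st each).
150 / 15 = 10.00 → every 10 rows.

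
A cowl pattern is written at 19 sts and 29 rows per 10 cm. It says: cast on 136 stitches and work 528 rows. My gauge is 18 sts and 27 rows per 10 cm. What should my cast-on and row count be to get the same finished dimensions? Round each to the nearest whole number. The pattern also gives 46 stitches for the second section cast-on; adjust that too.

Cast on 129 stitches; work 492 rows; second section cast-on 44 stitches.

Stitches: 136 × 18/19 = 128.84 → 129.
Rows: 528 × 27/29 = 491.59 → 492.
second section cast-on: 46 × 18/19 = 43.58 → 44.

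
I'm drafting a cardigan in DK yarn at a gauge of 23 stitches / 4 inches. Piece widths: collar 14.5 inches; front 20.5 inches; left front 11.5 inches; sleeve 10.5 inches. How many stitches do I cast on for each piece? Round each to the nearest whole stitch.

collar 83; front 118; left front 66; sleeve 60.

Rate = 23/4 = 5.75 sts per in.
collar: 14.5 × 5.75 = 83.38 → 83.
front: 20.5 × 5.75 = 117.88 → 118.
left front: 11.5 × 5.75 = 66.12 → 66.
sleeve: 10.5 × 5.75 = 60.38 → 60.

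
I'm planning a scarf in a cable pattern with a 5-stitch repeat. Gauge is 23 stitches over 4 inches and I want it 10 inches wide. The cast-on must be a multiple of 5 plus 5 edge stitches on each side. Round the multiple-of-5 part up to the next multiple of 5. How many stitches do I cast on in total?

CO 60 sts.

23 / 4 = 5.75 sts per inch.
10 × 5.75 = 57.50 sts.
Less 10 edge sts → 47.50 for the repeat.
Next multiple of 5: 50.
Add back 10 edge sts → 60.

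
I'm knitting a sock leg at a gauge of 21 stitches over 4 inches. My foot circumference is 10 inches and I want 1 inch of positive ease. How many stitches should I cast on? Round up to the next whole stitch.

CO 58 sts.

Finished = 10 + 1 = 11 in.
21 / 4 = 5.25 sts per inch.
11.00 × 5.25 = 57.75 sts.
→ 58 sts.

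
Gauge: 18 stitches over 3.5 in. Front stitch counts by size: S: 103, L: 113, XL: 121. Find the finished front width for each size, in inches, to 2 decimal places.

S 20.03 inches; L 21.97 inches; XL 23.53 inches.

18/3.5 = 5.143 sts per in.
S: 103 / 5.143 = 20.028 → 20.03 in.
L: 113 / 5.143 = 21.972 → 21.97 in.
XL: 121 / 5.143 = 23.528 → 23.53 in.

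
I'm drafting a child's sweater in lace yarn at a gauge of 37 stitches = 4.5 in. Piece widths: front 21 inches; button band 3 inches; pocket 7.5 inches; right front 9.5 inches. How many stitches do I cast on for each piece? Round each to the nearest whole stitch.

Rate = 37/4.5 = 8.222 sts per in.
front: 21 × 8.222 = 172.67 → 173.
button band: 3 × 8.222 = 24.67 → 25.
pocket: 7.5 × 8.222 = 61.67 → 62.
right front: 9.5 × 8.222 = 78.11 → 78.

front 173; button band 25; pocket 62; right front 78.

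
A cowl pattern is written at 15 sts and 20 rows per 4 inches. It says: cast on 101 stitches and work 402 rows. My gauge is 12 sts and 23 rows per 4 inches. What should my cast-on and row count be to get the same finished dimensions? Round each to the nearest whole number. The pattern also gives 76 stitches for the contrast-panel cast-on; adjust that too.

Stitches: 101 × 12/15 = 80.80 → 81.
Rows: 402 × 23/20 = 462.30 → 462.
contrast-panel cast-on: 76 × 12/15 = 60.80 → 61.

Cast on 81 stitches; work 462 rows; contrast-panel cast-on 61 stitches.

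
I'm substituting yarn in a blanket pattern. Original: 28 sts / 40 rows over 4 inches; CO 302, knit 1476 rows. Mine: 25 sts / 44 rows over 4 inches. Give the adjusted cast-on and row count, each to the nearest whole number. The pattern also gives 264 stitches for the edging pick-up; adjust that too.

Stitches: 302 × 25/28 = 269.64 → 270.
Rows: 1476 × 44/40 = 1623.60 → 1624.
edging pick-up: 264 × 25/28 = 235.71 → 236.

Cast on 270 stitches; work 1624 rows; edging pick-up 236 stitches.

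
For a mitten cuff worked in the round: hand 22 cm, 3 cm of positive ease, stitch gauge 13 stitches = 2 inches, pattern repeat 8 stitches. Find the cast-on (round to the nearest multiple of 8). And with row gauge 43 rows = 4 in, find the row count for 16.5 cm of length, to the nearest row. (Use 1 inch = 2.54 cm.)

Cast on 64 stitches; work 70 rows.

Finished = 22 + 3 = 25 cm.
25 cm × 1/2.54 = 9.84 inches.
13/2 = 6.5 sts per in; 9.84 × 6.5 = 63.98 sts.
Nearest multiple of 8 → 64.
16.5 cm = 6.50 inches; × 10.75 = 69.83 → 70 rows.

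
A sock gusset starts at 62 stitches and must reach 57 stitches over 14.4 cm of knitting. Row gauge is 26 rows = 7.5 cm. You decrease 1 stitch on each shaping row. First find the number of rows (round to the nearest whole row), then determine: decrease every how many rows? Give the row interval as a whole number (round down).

Decrease every 10th row.

Rows = 14.4 × 3.467 = 49.9 → 50 rows.
Stitches to remove: 5 → 5 shaping rows (at 1 st each).
50 / 5 = 10.00 → every 10 rows.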